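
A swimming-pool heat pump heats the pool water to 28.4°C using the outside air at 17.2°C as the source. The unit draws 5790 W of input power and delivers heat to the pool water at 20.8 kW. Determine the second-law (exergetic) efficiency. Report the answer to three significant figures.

0.133

Converting, Q̇_H = 20.80 kW = 20800 W, so COP_actual = Q̇_H/Ẇ = 20800/5790 = 3.592.
In absolute terms T_C = 290.35 K and T_H = 301.55 K, so ΔT = 11.20 K.
COP_Carnot = T_H/ΔT = 301.55/11.20 = 26.92.
η_II = COP_actual/COP_Carnot = 3.592/26.92 = 0.1334.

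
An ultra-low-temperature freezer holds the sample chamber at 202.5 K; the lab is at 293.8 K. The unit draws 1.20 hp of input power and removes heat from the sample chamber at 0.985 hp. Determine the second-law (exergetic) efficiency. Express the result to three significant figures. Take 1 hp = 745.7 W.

COP_actual = Q̇_C/Ẇ = 0.9850/1.200 = 0.8208.
The reservoir spacing is ΔT = 293.8 − 202.5 = 91.30 K.
COP_Carnot = T_C/ΔT = 202.50/91.30 = 2.218.
η_II = COP_actual/COP_Carnot = 0.8208/2.218 = 0.3701.

0.370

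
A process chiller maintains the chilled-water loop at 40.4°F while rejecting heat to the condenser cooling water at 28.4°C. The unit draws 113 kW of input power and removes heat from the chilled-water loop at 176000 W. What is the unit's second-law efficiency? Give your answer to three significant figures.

0.133

Converting, Q̇_C = 176000 W = 176.0 kW, so COP_actual = Q̇_C/Ẇ = 176.0/113.0 = 1.558.
In absolute terms T_C = 277.82 K and T_H = 301.55 K, so ΔT = 23.73 K.
COP_Carnot = T_C/ΔT = 277.82/23.73 = 11.71.
η_II = COP_actual/COP_Carnot = 1.558/11.71 = 0.1331.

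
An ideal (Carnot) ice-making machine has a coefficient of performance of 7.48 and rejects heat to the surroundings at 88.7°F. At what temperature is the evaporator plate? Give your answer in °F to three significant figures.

24.0 °F

For a Carnot refrigerator COP_R = T_C/(T_H − T_C), so T_C = COP·T_H/(1 + COP).
With T_H = 304.65 K, T_C = 7.48 × 304.65/8.480 = 268.72 K.
Converting, 268.72 K = 24.03°F.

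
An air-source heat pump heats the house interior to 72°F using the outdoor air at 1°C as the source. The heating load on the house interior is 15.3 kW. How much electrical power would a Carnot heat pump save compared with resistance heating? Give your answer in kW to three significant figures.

14.2 kW

In absolute terms T_C = 274.15 K and T_H = 295.37 K, so ΔT = 21.22 K.
COP_Carnot = T_H/ΔT = 295.37/21.22 = 13.92.
Resistance heating needs Ẇ_res = Q̇_H = 15.30 kW; the reversible heat pump needs only Ẇ_hp = Q̇_H/COP = 1.099 kW.
Saving = 15.30 − 1.099 = 14.20 kW.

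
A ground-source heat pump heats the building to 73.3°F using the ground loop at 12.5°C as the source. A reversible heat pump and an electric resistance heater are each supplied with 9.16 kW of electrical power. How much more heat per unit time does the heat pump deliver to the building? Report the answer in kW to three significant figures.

251 kW

In absolute terms T_C = 285.65 K and T_H = 296.09 K, so ΔT = 10.44 K.
COP_Carnot = T_H/ΔT = 296.09/10.44 = 28.35.
The heat pump delivers Q̇_H = COP × Ẇ = 259.7 kW; the resistance heater delivers Ẇ = 9.160 kW.
Extra = (COP − 1)·Ẇ = 250.5 kW.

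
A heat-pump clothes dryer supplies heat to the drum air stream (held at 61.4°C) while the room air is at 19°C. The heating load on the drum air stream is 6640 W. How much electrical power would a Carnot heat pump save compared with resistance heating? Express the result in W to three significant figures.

5800 W

In absolute terms T_C = 292.15 K and T_H = 334.55 K, so ΔT = 42.40 K.
COP_Carnot = T_H/ΔT = 334.55/42.40 = 7.890.
Resistance heating needs Ẇ_res = Q̇_H = 6640 W; the reversible heat pump needs only Ẇ_hp = Q̇_H/COP = 841.5 W.
Saving = 6640 − 841.5 = 5798 W.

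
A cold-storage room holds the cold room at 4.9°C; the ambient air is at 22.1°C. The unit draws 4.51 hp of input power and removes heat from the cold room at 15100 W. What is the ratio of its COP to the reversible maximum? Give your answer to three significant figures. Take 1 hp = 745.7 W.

0.278

Converting, Q̇_C = 15100 W = 20.25 hp, so COP_actual = Q̇_C/Ẇ = 20.25/4.510 = 4.490.
In absolute terms T_C = 278.05 K and T_H = 295.25 K, so ΔT = 17.20 K.
COP_Carnot = T_C/ΔT = 278.05/17.20 = 16.17.
η_II = COP_actual/COP_Carnot = 4.490/16.17 = 0.2777.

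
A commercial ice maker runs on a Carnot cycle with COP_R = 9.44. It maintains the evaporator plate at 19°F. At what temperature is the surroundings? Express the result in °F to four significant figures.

COP_R = T_C/(T_H − T_C) gives T_H − T_C = T_C/COP.
With T_C = 265.93 K, T_H = 265.93 × (1 + 1/9.44) = 294.10 K.
Converting, 294.10 K = 69.71°F.

69.71 °F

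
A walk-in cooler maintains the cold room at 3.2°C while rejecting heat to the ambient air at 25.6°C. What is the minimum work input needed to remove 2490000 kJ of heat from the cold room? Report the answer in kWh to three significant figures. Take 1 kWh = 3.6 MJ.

In absolute terms T_C = 276.35 K and T_H = 298.75 K, so ΔT = 22.40 K.
The reversible limit is COP_R = T_C/ΔT = 12.34, so W_min = Q_C/COP = Q_C·ΔT/T_C.
W_min = 2490000 × 22.40/276.35 = 201800 kJ = 56.06 kWh.

56.1 kWh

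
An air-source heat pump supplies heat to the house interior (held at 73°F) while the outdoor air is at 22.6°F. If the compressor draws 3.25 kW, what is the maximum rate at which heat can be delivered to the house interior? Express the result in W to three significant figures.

In absolute terms T_C = 267.93 K and T_H = 295.93 K, so ΔT = 28.00 K.
COP_Carnot = T_H/ΔT = 295.93/28.00 = 10.57.
Q̇_max = COP_Carnot × Ẇ = 10.57 × 3.250 kW = 34.35 kW = 34350 W.

34300 W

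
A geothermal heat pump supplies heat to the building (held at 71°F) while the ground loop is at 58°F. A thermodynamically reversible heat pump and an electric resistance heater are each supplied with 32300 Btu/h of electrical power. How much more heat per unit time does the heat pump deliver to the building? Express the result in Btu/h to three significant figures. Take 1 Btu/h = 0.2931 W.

1290000 Btu/h

In absolute terms T_C = 287.59 K and T_H = 294.82 K, so ΔT = 7.222 K.
COP_Carnot = T_H/ΔT = 294.82/7.222 = 40.82.
The heat pump delivers Q̇_H = COP × Ẇ = 1319000 Btu/h; the resistance heater delivers Ẇ = 32300 Btu/h.
Extra = (COP − 1)·Ẇ = 1286000 Btu/h.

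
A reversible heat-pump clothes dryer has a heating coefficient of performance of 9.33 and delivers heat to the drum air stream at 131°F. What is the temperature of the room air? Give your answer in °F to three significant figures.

67.7 °F

COP_HP = T_H/(T_H − T_C) gives T_H − T_C = T_H/COP.
With T_H = 328.15 K, T_C = 328.15 × (1 − 1/9.33) = 292.98 K.
Converting, 292.98 K = 67.69°F.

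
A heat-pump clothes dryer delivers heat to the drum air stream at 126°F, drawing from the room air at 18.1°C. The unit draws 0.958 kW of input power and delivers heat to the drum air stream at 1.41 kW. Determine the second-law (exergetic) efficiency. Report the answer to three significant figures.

COP_actual = Q̇_H/Ẇ = 1.410/0.9580 = 1.472.
In absolute terms T_C = 291.25 K and T_H = 325.37 K, so ΔT = 34.12 K.
COP_Carnot = T_H/ΔT = 325.37/34.12 = 9.535.
η_II = COP_actual/COP_Carnot = 1.472/9.535 = 0.1544.

0.154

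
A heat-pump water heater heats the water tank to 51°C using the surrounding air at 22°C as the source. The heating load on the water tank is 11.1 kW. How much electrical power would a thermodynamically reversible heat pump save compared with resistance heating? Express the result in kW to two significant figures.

In absolute terms T_C = 295.15 K and T_H = 324.15 K, so ΔT = 29.00 K.
COP_Carnot = T_H/ΔT = 324.15/29.00 = 11.18.
Resistance heating needs Ẇ_res = Q̇_H = 11.10 kW; the reversible heat pump needs only Ẇ_hp = Q̇_H/COP = 0.9931 kW.
Saving = 11.10 − 0.9931 = 10.11 kW.

10 kW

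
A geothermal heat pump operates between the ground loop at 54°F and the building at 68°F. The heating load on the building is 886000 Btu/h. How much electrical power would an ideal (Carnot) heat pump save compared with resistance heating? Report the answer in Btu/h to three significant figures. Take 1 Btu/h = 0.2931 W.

In absolute terms T_C = 285.37 K and T_H = 293.15 K, so ΔT = 7.778 K.
COP_Carnot = T_H/ΔT = 293.15/7.778 = 37.69.
Resistance heating needs Ẇ_res = Q̇_H = 886000 Btu/h; the reversible heat pump needs only Ẇ_hp = Q̇_H/COP = 23510 Btu/h.
Saving = 886000 − 23510 = 862500 Btu/h.

862000 Btu/h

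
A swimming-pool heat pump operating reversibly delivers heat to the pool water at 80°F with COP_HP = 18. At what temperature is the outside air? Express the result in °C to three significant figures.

10.0 °C

COP_HP = T_H/(T_H − T_C) gives T_H − T_C = T_H/COP.
With T_H = 299.82 K, T_C = 299.82 × (1 − 1/18) = 283.16 K.
Converting, 283.16 K = 10.01°C.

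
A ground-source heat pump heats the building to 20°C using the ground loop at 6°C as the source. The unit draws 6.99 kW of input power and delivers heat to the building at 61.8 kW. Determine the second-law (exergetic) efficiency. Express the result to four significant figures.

COP_actual = Q̇_H/Ẇ = 61.80/6.990 = 8.841.
In absolute terms T_C = 279.15 K and T_H = 293.15 K, so ΔT = 14.00 K.
COP_Carnot = T_H/ΔT = 293.15/14.00 = 20.94.
η_II = COP_actual/COP_Carnot = 8.841/20.94 = 0.4222.

0.4222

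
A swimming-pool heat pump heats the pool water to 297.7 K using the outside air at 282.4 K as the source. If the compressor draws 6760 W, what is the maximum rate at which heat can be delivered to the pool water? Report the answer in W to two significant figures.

The reservoir spacing is ΔT = 297.7 − 282.4 = 15.30 K.
COP_Carnot = T_H/ΔT = 297.70/15.30 = 19.46.
Q̇_max = COP_Carnot × Ẇ = 19.46 × 6760 W = 131500 W.

130000 W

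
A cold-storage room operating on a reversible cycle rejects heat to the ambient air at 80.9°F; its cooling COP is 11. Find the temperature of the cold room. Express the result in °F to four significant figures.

35.85 °F

For a Carnot refrigerator COP_R = T_C/(T_H − T_C), so T_C = COP·T_H/(1 + COP).
With T_H = 300.32 K, T_C = 11 × 300.32/12.00 = 275.29 K.
Converting, 275.29 K = 35.85°F.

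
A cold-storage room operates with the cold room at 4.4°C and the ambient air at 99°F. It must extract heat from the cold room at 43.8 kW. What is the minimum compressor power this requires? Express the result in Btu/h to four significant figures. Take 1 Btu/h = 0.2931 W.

In absolute terms T_C = 277.55 K and T_H = 310.37 K, so ΔT = 32.82 K.
COP_Carnot = T_C/ΔT = 277.55/32.82 = 8.456.
Ẇ_min = Q̇/COP_Carnot = 43.80/8.456 = 5.180 kW = 17670 Btu/h.

17670 Btu/h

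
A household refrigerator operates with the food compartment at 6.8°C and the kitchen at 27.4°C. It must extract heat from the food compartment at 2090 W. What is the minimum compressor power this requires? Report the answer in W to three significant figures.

154 W

In absolute terms T_C = 279.95 K and T_H = 300.55 K, so ΔT = 20.60 K.
COP_Carnot = T_C/ΔT = 279.95/20.60 = 13.59.
Ẇ_min = Q̇/COP_Carnot = 2090/13.59 = 153.8 W.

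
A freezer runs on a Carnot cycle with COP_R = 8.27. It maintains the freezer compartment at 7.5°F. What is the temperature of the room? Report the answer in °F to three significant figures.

COP_R = T_C/(T_H − T_C) gives T_H − T_C = T_C/COP.
With T_C = 259.54 K, T_H = 259.54 × (1 + 1/8.27) = 290.92 K.
Converting, 290.92 K = 63.99°F.

64.0 °F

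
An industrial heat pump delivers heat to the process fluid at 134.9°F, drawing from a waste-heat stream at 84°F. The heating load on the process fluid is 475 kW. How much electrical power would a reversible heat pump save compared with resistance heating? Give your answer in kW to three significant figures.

In absolute terms T_C = 302.04 K and T_H = 330.32 K, so ΔT = 28.28 K.
COP_Carnot = T_H/ΔT = 330.32/28.28 = 11.68.
Resistance heating needs Ẇ_res = Q̇_H = 475.0 kW; the reversible heat pump needs only Ẇ_hp = Q̇_H/COP = 40.66 kW.
Saving = 475.0 − 40.66 = 434.3 kW.

434 kW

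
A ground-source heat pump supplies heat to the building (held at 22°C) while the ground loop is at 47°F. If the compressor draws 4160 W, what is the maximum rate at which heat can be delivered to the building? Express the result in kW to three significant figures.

In absolute terms T_C = 281.48 K and T_H = 295.15 K, so ΔT = 13.67 K.
COP_Carnot = T_H/ΔT = 295.15/13.67 = 21.60.
Q̇_max = COP_Carnot × Ẇ = 21.60 × 4160 W = 89840 W = 89.84 kW.

89.8 kW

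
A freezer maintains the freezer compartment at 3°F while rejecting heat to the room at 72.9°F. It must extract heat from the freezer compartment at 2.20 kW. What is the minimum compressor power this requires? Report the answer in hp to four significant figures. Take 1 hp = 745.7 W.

In absolute terms T_C = 257.04 K and T_H = 295.87 K, so ΔT = 38.83 K.
COP_Carnot = T_C/ΔT = 257.04/38.83 = 6.619.
Ẇ_min = Q̇/COP_Carnot = 2.200/6.619 = 0.3324 kW = 0.4457 hp.

0.4457 hp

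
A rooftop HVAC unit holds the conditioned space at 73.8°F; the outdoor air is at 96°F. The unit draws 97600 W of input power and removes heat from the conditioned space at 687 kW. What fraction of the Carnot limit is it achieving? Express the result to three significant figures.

Converting, Q̇_C = 687.0 kW = 687000 W, so COP_actual = Q̇_C/Ẇ = 687000/97600 = 7.039.
In absolute terms T_C = 296.37 K and T_H = 308.71 K, so ΔT = 12.33 K.
COP_Carnot = T_C/ΔT = 296.37/12.33 = 24.03.
η_II = COP_actual/COP_Carnot = 7.039/24.03 = 0.2929.

0.293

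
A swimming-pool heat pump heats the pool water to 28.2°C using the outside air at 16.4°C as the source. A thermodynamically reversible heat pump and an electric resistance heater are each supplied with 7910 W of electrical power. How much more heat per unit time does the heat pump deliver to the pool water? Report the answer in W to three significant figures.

194000 W

In absolute terms T_C = 289.55 K and T_H = 301.35 K, so ΔT = 11.80 K.
COP_Carnot = T_H/ΔT = 301.35/11.80 = 25.54.
The heat pump delivers Q̇_H = COP × Ẇ = 202000 W; the resistance heater delivers Ẇ = 7910 W.
Extra = (COP − 1)·Ẇ = 194100 W.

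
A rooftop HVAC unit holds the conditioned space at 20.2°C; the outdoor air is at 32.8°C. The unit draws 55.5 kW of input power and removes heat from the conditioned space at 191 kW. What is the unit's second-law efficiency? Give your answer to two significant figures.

COP_actual = Q̇_C/Ẇ = 191.0/55.50 = 3.441.
In absolute terms T_C = 293.35 K and T_H = 305.95 K, so ΔT = 12.60 K.
COP_Carnot = T_C/ΔT = 293.35/12.60 = 23.28.
η_II = COP_actual/COP_Carnot = 3.441/23.28 = 0.1478.

0.15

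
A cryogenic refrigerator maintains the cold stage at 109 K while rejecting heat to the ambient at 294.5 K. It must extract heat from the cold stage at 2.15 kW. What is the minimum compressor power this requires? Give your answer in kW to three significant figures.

The reservoir spacing is ΔT = 294.5 − 109 = 185.5 K.
COP_Carnot = T_C/ΔT = 109.00/185.5 = 0.5876.
Ẇ_min = Q̇/COP_Carnot = 2.150/0.5876 = 3.659 kW.

3.66 kW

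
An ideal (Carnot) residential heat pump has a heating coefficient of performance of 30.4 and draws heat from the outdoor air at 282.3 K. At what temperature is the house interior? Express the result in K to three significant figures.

292 K

COP_HP = T_H/(T_H − T_C) rearranges to T_H = COP·T_C/(COP − 1).
With T_C = 282.30 K, T_H = 30.4 × 282.30/29.40 = 291.90 K.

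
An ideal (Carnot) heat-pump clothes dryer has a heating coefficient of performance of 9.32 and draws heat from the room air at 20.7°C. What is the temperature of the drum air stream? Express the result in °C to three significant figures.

56.0 °C

COP_HP = T_H/(T_H − T_C) rearranges to T_H = COP·T_C/(COP − 1).
With T_C = 293.85 K, T_H = 9.32 × 293.85/8.320 = 329.17 K.
Converting, 329.17 K = 56.02°C.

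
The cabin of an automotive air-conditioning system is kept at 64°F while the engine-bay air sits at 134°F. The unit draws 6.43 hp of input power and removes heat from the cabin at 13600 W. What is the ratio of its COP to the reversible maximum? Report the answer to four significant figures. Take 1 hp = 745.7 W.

0.3791

Converting, Q̇_C = 13600 W = 18.24 hp, so COP_actual = Q̇_C/Ẇ = 18.24/6.430 = 2.836.
In absolute terms T_C = 290.93 K and T_H = 329.82 K, so ΔT = 38.89 K.
COP_Carnot = T_C/ΔT = 290.93/38.89 = 7.481.
η_II = COP_actual/COP_Carnot = 2.836/7.481 = 0.3791.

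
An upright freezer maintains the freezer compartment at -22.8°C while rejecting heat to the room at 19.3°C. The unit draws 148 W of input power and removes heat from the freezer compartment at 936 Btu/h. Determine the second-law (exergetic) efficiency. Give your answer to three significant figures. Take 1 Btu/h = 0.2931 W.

0.312

Converting, Q̇_C = 936.0 Btu/h = 274.3 W, so COP_actual = Q̇_C/Ẇ = 274.3/148.0 = 1.854.
In absolute terms T_C = 250.35 K and T_H = 292.45 K, so ΔT = 42.10 K.
COP_Carnot = T_C/ΔT = 250.35/42.10 = 5.947.
η_II = COP_actual/COP_Carnot = 1.854/5.947 = 0.3117.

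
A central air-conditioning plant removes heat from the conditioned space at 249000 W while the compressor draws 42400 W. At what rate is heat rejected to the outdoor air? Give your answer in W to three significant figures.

291000 W

For a cyclic device the first law requires Q̇_H = Q̇_C + Ẇ.
Q̇_H = Q̇_C + Ẇ = 291400 W.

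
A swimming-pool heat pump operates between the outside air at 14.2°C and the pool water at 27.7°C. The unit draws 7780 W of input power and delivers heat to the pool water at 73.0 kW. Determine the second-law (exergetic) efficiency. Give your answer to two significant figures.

Converting, Q̇_H = 73.00 kW = 73000 W, so COP_actual = Q̇_H/Ẇ = 73000/7780 = 9.383.
In absolute terms T_C = 287.35 K and T_H = 300.85 K, so ΔT = 13.50 K.
COP_Carnot = T_H/ΔT = 300.85/13.50 = 22.29.
η_II = COP_actual/COP_Carnot = 9.383/22.29 = 0.4210.

0.42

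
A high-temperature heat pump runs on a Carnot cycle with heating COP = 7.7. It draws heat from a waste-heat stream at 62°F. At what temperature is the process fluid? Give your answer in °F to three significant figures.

140 °F

COP_HP = T_H/(T_H − T_C) rearranges to T_H = COP·T_C/(COP − 1).
With T_C = 289.82 K, T_H = 7.7 × 289.82/6.700 = 333.07 K.
Converting, 333.07 K = 139.86°F.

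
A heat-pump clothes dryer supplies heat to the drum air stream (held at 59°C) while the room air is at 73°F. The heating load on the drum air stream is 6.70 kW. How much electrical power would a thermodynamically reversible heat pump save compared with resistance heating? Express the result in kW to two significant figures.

In absolute terms T_C = 295.93 K and T_H = 332.15 K, so ΔT = 36.22 K.
COP_Carnot = T_H/ΔT = 332.15/36.22 = 9.170.
Resistance heating needs Ẇ_res = Q̇_H = 6.700 kW; the reversible heat pump needs only Ẇ_hp = Q̇_H/COP = 0.7307 kW.
Saving = 6.700 − 0.7307 = 5.969 kW.

6.0 kW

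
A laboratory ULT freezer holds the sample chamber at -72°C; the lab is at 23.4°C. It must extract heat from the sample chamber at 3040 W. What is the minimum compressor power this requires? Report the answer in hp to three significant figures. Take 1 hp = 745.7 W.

1.93 hp

In absolute terms T_C = 201.15 K and T_H = 296.55 K, so ΔT = 95.40 K.
COP_Carnot = T_C/ΔT = 201.15/95.40 = 2.108.
Ẇ_min = Q̇/COP_Carnot = 3040/2.108 = 1442 W = 1.933 hp.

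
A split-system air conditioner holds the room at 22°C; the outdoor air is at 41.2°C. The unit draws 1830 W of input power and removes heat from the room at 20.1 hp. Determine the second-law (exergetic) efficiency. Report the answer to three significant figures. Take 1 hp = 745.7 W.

Converting, Q̇_C = 20.10 hp = 14990 W, so COP_actual = Q̇_C/Ẇ = 14990/1830 = 8.190.
In absolute terms T_C = 295.15 K and T_H = 314.35 K, so ΔT = 19.20 K.
COP_Carnot = T_C/ΔT = 295.15/19.20 = 15.37.
η_II = COP_actual/COP_Carnot = 8.190/15.37 = 0.5328.

0.533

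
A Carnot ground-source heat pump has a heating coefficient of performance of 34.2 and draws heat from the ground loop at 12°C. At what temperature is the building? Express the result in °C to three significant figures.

COP_HP = T_H/(T_H − T_C) rearranges to T_H = COP·T_C/(COP − 1).
With T_C = 285.15 K, T_H = 34.2 × 285.15/33.20 = 293.74 K.
Converting, 293.74 K = 20.59°C.

20.6 °C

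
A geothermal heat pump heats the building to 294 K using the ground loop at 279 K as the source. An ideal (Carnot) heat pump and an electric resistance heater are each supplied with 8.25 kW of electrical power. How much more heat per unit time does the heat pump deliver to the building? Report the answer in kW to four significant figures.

153.5 kW

The reservoir spacing is ΔT = 294 − 279 = 15.00 K.
COP_Carnot = T_H/ΔT = 294.00/15.00 = 19.60.
The heat pump delivers Q̇_H = COP × Ẇ = 161.7 kW; the resistance heater delivers Ẇ = 8.250 kW.
Extra = (COP − 1)·Ẇ = 153.5 kW.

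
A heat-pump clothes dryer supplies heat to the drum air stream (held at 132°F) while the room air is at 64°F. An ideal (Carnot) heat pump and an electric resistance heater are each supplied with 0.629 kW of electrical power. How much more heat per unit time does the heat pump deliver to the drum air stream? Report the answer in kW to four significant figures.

In absolute terms T_C = 290.93 K and T_H = 328.71 K, so ΔT = 37.78 K.
COP_Carnot = T_H/ΔT = 328.71/37.78 = 8.701.
The heat pump delivers Q̇_H = COP × Ẇ = 5.473 kW; the resistance heater delivers Ẇ = 0.6290 kW.
Extra = (COP − 1)·Ẇ = 4.844 kW.

4.844 kW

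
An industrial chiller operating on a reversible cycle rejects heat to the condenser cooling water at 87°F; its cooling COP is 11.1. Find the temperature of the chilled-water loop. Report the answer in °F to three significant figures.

For a Carnot refrigerator COP_R = T_C/(T_H − T_C), so T_C = COP·T_H/(1 + COP).
With T_H = 303.71 K, T_C = 11.1 × 303.71/12.10 = 278.61 K.
Converting, 278.61 K = 41.82°F.

41.8 °F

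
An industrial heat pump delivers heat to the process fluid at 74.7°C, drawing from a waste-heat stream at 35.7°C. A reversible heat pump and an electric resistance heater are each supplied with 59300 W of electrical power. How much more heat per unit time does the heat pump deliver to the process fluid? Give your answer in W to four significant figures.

In absolute terms T_C = 308.85 K and T_H = 347.85 K, so ΔT = 39.00 K.
COP_Carnot = T_H/ΔT = 347.85/39.00 = 8.919.
The heat pump delivers Q̇_H = COP × Ẇ = 528900 W; the resistance heater delivers Ẇ = 59300 W.
Extra = (COP − 1)·Ẇ = 469600 W.

469600 W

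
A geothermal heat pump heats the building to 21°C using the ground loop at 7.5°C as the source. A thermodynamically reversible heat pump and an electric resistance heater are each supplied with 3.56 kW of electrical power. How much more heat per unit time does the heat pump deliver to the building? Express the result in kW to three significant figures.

In absolute terms T_C = 280.65 K and T_H = 294.15 K, so ΔT = 13.50 K.
COP_Carnot = T_H/ΔT = 294.15/13.50 = 21.79.
The heat pump delivers Q̇_H = COP × Ẇ = 77.57 kW; the resistance heater delivers Ẇ = 3.560 kW.
Extra = (COP − 1)·Ẇ = 74.01 kW.

74.0 kW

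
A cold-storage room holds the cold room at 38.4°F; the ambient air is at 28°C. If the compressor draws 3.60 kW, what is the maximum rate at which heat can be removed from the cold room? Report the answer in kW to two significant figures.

41 kW

In absolute terms T_C = 276.71 K and T_H = 301.15 K, so ΔT = 24.44 K.
COP_Carnot = T_C/ΔT = 276.71/24.44 = 11.32.
Q̇_max = COP_Carnot × Ẇ = 11.32 × 3.600 kW = 40.75 kW.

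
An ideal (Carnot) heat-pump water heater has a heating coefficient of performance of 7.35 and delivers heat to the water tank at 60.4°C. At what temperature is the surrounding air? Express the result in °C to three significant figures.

15.0 °C

COP_HP = T_H/(T_H − T_C) gives T_H − T_C = T_H/COP.
With T_H = 333.55 K, T_C = 333.55 × (1 − 1/7.35) = 288.17 K.
Converting, 288.17 K = 15.02°C.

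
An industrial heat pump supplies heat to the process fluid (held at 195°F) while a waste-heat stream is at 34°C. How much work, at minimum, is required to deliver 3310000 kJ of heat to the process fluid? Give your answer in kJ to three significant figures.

515000 kJ

In absolute terms T_C = 307.15 K and T_H = 363.71 K, so ΔT = 56.56 K.
The reversible limit is COP_HP = T_H/ΔT = 6.431, so W_min = Q_H/COP = Q_H·ΔT/T_H.
W_min = 3310000 × 56.56/363.71 = 514700 kJ.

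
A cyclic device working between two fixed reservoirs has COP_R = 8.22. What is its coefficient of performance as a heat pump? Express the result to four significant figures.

9.220

The first law on one cycle gives Q_H = Q_C + W, so Q_H/W = Q_C/W + 1.
COP_HP = COP_R + 1 = 8.22 + 1 = 9.22.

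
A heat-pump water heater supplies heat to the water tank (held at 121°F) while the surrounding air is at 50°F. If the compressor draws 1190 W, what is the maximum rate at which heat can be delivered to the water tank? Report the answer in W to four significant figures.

In absolute terms T_C = 283.15 K and T_H = 322.59 K, so ΔT = 39.44 K.
COP_Carnot = T_H/ΔT = 322.59/39.44 = 8.178.
Q̇_max = COP_Carnot × Ẇ = 8.178 × 1190 W = 9732 W.

9732 W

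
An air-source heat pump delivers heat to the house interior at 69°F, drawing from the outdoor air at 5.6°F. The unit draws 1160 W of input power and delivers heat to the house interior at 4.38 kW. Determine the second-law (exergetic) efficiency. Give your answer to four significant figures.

0.4528

Converting, Q̇_H = 4.380 kW = 4380 W, so COP_actual = Q̇_H/Ẇ = 4380/1160 = 3.776.
In absolute terms T_C = 258.48 K and T_H = 293.71 K, so ΔT = 35.22 K.
COP_Carnot = T_H/ΔT = 293.71/35.22 = 8.339.
η_II = COP_actual/COP_Carnot = 3.776/8.339 = 0.4528.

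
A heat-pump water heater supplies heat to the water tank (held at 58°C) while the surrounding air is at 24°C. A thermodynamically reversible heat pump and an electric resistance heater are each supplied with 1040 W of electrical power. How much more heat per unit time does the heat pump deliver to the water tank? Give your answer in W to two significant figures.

9100 W

In absolute terms T_C = 297.15 K and T_H = 331.15 K, so ΔT = 34.00 K.
COP_Carnot = T_H/ΔT = 331.15/34.00 = 9.740.
The heat pump delivers Q̇_H = COP × Ẇ = 10130 W; the resistance heater delivers Ẇ = 1040 W.
Extra = (COP − 1)·Ẇ = 9089 W.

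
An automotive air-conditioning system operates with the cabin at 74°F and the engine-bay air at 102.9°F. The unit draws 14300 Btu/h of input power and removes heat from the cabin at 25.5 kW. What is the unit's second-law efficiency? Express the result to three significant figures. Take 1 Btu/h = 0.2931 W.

0.329

Converting, Q̇_C = 25.50 kW = 87000 Btu/h, so COP_actual = Q̇_C/Ẇ = 87000/14300 = 6.084.
In absolute terms T_C = 296.48 K and T_H = 312.54 K, so ΔT = 16.06 K.
COP_Carnot = T_C/ΔT = 296.48/16.06 = 18.47.
η_II = COP_actual/COP_Carnot = 6.084/18.47 = 0.3295.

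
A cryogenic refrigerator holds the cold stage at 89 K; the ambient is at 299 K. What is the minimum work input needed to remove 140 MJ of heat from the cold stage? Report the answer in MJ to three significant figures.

330 MJ

The reservoir spacing is ΔT = 299 − 89 = 210.0 K.
The reversible limit is COP_R = T_C/ΔT = 0.4238, so W_min = Q_C/COP = Q_C·ΔT/T_C.
W_min = 140.0 × 210.0/89.00 = 330.3 MJ.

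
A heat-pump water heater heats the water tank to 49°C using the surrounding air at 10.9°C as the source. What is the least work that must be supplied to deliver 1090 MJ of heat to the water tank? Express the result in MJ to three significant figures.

In absolute terms T_C = 284.05 K and T_H = 322.15 K, so ΔT = 38.10 K.
The reversible limit is COP_HP = T_H/ΔT = 8.455, so W_min = Q_H/COP = Q_H·ΔT/T_H.
W_min = 1090 × 38.10/322.15 = 128.9 MJ.

129 MJ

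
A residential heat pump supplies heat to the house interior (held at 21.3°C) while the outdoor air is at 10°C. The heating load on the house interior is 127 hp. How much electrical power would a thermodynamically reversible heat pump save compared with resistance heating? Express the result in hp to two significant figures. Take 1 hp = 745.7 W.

120 hp

In absolute terms T_C = 283.15 K and T_H = 294.45 K, so ΔT = 11.30 K.
COP_Carnot = T_H/ΔT = 294.45/11.30 = 26.06.
Resistance heating needs Ẇ_res = Q̇_H = 127.0 hp; the reversible heat pump needs only Ẇ_hp = Q̇_H/COP = 4.874 hp.
Saving = 127.0 − 4.874 = 122.1 hp.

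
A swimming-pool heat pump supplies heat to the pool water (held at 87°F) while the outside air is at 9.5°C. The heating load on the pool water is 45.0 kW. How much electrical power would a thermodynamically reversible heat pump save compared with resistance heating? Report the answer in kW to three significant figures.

In absolute terms T_C = 282.65 K and T_H = 303.71 K, so ΔT = 21.06 K.
COP_Carnot = T_H/ΔT = 303.71/21.06 = 14.42.
Resistance heating needs Ẇ_res = Q̇_H = 45.00 kW; the reversible heat pump needs only Ẇ_hp = Q̇_H/COP = 3.120 kW.
Saving = 45.00 − 3.120 = 41.88 kW.

41.9 kW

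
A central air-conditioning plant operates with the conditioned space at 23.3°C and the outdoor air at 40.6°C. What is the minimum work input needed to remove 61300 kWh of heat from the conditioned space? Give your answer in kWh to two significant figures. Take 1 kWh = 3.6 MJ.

3600 kWh

In absolute terms T_C = 296.45 K and T_H = 313.75 K, so ΔT = 17.30 K.
The reversible limit is COP_R = T_C/ΔT = 17.14, so W_min = Q_C/COP = Q_C·ΔT/T_C.
W_min = 61300 × 17.30/296.45 = 3577 kWh.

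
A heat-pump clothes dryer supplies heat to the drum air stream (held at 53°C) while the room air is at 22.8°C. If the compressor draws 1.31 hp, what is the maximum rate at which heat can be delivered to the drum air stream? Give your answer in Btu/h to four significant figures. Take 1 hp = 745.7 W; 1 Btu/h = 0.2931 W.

35990 Btu/h

In absolute terms T_C = 295.95 K and T_H = 326.15 K, so ΔT = 30.20 K.
COP_Carnot = T_H/ΔT = 326.15/30.20 = 10.80.
Q̇_max = COP_Carnot × Ẇ = 10.80 × 1.310 hp = 14.15 hp = 35990 Btu/h.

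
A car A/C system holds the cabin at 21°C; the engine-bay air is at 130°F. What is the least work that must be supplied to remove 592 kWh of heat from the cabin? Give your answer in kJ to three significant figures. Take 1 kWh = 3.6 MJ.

242000 kJ

In absolute terms T_C = 294.15 K and T_H = 327.59 K, so ΔT = 33.44 K.
The reversible limit is COP_R = T_C/ΔT = 8.795, so W_min = Q_C/COP = Q_C·ΔT/T_C.
W_min = 592.0 × 33.44/294.15 = 67.31 kWh = 242300 kJ.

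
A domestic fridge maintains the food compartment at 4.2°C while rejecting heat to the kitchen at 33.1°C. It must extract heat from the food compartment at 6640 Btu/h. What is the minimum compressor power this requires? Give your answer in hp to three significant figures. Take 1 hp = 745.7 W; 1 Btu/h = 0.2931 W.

0.272 hp

In absolute terms T_C = 277.35 K and T_H = 306.25 K, so ΔT = 28.90 K.
COP_Carnot = T_C/ΔT = 277.35/28.90 = 9.597.
Ẇ_min = Q̇/COP_Carnot = 6640/9.597 = 691.9 Btu/h = 0.2720 hp.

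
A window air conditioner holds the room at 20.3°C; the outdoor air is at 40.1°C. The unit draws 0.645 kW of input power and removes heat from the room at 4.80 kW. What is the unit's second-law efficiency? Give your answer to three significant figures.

0.502

COP_actual = Q̇_C/Ẇ = 4.800/0.6450 = 7.442.
In absolute terms T_C = 293.45 K and T_H = 313.25 K, so ΔT = 19.80 K.
COP_Carnot = T_C/ΔT = 293.45/19.80 = 14.82.
η_II = COP_actual/COP_Carnot = 7.442/14.82 = 0.5021.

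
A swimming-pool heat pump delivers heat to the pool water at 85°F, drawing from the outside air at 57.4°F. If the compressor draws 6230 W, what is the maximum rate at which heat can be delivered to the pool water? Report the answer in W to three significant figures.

In absolute terms T_C = 287.26 K and T_H = 302.59 K, so ΔT = 15.33 K.
COP_Carnot = T_H/ΔT = 302.59/15.33 = 19.73.
Q̇_max = COP_Carnot × Ẇ = 19.73 × 6230 W = 122900 W.

123000 W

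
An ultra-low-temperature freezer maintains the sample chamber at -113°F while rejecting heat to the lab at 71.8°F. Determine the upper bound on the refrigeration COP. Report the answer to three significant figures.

In absolute terms T_C = 192.59 K and T_H = 295.26 K, so ΔT = 102.7 K.
For a reversible cycle, COP_Carnot = T_C/ΔT = 192.59/102.7 = 1.876.

1.88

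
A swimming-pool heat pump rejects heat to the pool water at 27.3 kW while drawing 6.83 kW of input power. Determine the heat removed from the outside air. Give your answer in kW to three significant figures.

For a cyclic device the first law requires Q̇_H = Q̇_C + Ẇ.
Q̇_C = Q̇_H − Ẇ = 20.47 kW.

20.5 kW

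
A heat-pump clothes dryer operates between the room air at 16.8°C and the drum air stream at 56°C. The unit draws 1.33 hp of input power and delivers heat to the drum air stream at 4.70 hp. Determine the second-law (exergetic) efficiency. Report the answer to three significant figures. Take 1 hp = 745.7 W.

0.421

COP_actual = Q̇_H/Ẇ = 4.700/1.330 = 3.534.
In absolute terms T_C = 289.95 K and T_H = 329.15 K, so ΔT = 39.20 K.
COP_Carnot = T_H/ΔT = 329.15/39.20 = 8.397.
η_II = COP_actual/COP_Carnot = 3.534/8.397 = 0.4209.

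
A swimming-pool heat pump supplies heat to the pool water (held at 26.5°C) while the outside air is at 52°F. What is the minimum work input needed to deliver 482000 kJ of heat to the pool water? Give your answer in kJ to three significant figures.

24800 kJ

In absolute terms T_C = 284.26 K and T_H = 299.65 K, so ΔT = 15.39 K.
The reversible limit is COP_HP = T_H/ΔT = 19.47, so W_min = Q_H/COP = Q_H·ΔT/T_H.
W_min = 482000 × 15.39/299.65 = 24750 kJ.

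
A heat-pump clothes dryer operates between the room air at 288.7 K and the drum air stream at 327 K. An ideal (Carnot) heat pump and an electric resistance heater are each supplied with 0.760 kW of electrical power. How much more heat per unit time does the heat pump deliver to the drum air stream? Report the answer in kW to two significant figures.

5.7 kW

The reservoir spacing is ΔT = 327 − 288.7 = 38.30 K.
COP_Carnot = T_H/ΔT = 327.00/38.30 = 8.538.
The heat pump delivers Q̇_H = COP × Ẇ = 6.489 kW; the resistance heater delivers Ẇ = 0.7600 kW.
Extra = (COP − 1)·Ẇ = 5.729 kW.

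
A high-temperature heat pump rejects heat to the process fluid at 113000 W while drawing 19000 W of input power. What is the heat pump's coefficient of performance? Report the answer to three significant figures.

5.95

The first law gives Q̇_H = Q̇_C + Ẇ, so the three rates are Q̇_C = 94000, Q̇_H = 113000, Ẇ = 19000 W.
COP_HP = Q̇_H/Ẇ = 113000/19000 = 5.947.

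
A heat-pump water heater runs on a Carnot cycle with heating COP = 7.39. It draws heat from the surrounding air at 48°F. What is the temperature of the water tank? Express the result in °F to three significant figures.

COP_HP = T_H/(T_H − T_C) rearranges to T_H = COP·T_C/(COP − 1).
With T_C = 282.04 K, T_H = 7.39 × 282.04/6.390 = 326.18 K.
Converting, 326.18 K = 127.45°F.

127 °F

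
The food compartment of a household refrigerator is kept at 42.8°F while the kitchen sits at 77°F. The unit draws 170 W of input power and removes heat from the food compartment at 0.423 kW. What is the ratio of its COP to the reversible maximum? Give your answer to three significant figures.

Converting, Q̇_C = 0.4230 kW = 423.0 W, so COP_actual = Q̇_C/Ẇ = 423.0/170.0 = 2.488.
In absolute terms T_C = 279.15 K and T_H = 298.15 K, so ΔT = 19.00 K.
COP_Carnot = T_C/ΔT = 279.15/19.00 = 14.69.
η_II = COP_actual/COP_Carnot = 2.488/14.69 = 0.1694.

0.169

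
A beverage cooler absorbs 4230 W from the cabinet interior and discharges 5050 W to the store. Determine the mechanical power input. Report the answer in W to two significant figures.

For a cyclic device the first law requires Q̇_H = Q̇_C + Ẇ.
Ẇ = Q̇_H − Q̇_C = 820.0 W.

820 W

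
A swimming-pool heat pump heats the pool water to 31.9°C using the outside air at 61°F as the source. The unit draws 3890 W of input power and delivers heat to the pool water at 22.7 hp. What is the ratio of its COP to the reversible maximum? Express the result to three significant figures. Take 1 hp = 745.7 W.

Converting, Q̇_H = 22.70 hp = 16930 W, so COP_actual = Q̇_H/Ẇ = 16930/3890 = 4.352.
In absolute terms T_C = 289.26 K and T_H = 305.05 K, so ΔT = 15.79 K.
COP_Carnot = T_H/ΔT = 305.05/15.79 = 19.32.
η_II = COP_actual/COP_Carnot = 4.352/19.32 = 0.2252.

0.225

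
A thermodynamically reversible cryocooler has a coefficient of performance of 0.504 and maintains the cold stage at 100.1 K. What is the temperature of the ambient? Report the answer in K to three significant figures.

COP_R = T_C/(T_H − T_C) gives T_H − T_C = T_C/COP.
With T_C = 100.10 K, T_H = 100.10 × (1 + 1/0.504) = 298.71 K.

299 K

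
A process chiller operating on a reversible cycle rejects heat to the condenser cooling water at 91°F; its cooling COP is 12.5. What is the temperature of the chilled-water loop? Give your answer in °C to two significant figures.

For a Carnot refrigerator COP_R = T_C/(T_H − T_C), so T_C = COP·T_H/(1 + COP).
With T_H = 305.93 K, T_C = 12.5 × 305.93/13.50 = 283.27 K.
Converting, 283.27 K = 10.12°C.

10 °C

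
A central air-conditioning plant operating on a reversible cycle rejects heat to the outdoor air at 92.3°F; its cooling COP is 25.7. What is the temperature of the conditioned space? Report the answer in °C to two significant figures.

For a Carnot refrigerator COP_R = T_C/(T_H − T_C), so T_C = COP·T_H/(1 + COP).
With T_H = 306.65 K, T_C = 25.7 × 306.65/26.70 = 295.16 K.
Converting, 295.16 K = 22.01°C.

22 °C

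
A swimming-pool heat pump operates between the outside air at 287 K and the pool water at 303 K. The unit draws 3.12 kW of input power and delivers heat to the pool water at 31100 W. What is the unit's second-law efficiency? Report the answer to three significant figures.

0.526

Converting, Q̇_H = 31100 W = 31.10 kW, so COP_actual = Q̇_H/Ẇ = 31.10/3.120 = 9.968.
The reservoir spacing is ΔT = 303 − 287 = 16.00 K.
COP_Carnot = T_H/ΔT = 303.00/16.00 = 18.94.
η_II = COP_actual/COP_Carnot = 9.968/18.94 = 0.5264.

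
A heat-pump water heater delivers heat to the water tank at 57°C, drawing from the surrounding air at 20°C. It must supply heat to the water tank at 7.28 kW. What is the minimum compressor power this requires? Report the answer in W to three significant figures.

816 W

In absolute terms T_C = 293.15 K and T_H = 330.15 K, so ΔT = 37.00 K.
COP_Carnot = T_H/ΔT = 330.15/37.00 = 8.923.
Ẇ_min = Q̇/COP_Carnot = 7.280/8.923 = 0.8159 kW = 815.9 W.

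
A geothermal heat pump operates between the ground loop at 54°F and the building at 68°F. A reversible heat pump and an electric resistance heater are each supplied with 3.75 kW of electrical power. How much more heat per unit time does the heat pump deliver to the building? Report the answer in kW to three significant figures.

In absolute terms T_C = 285.37 K and T_H = 293.15 K, so ΔT = 7.778 K.
COP_Carnot = T_H/ΔT = 293.15/7.778 = 37.69.
The heat pump delivers Q̇_H = COP × Ẇ = 141.3 kW; the resistance heater delivers Ẇ = 3.750 kW.
Extra = (COP − 1)·Ẇ = 137.6 kW.

138 kW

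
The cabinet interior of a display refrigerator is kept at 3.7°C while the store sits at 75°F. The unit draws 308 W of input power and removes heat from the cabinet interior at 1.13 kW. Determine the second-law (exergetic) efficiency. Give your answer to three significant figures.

Converting, Q̇_C = 1.130 kW = 1130 W, so COP_actual = Q̇_C/Ẇ = 1130/308.0 = 3.669.
In absolute terms T_C = 276.85 K and T_H = 297.04 K, so ΔT = 20.19 K.
COP_Carnot = T_C/ΔT = 276.85/20.19 = 13.71.
η_II = COP_actual/COP_Carnot = 3.669/13.71 = 0.2675.

0.268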